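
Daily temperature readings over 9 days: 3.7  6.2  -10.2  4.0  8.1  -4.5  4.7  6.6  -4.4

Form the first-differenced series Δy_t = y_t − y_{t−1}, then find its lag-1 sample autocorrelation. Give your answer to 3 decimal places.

-0.454

First differences Δy: 2.5, -16.4, 14.2, 4.1, -12.6, 9.2, 1.9, -11.0
Mean of differences = -1.0125
Numerator Σ(Δy_t−Δȳ)(Δy_{t+1}−Δȳ) = -387.2802
Denominator Σ(Δy_t−Δȳ)² = 853.4688
r_1(Δy) = -387.2802 / 853.4688 = -0.454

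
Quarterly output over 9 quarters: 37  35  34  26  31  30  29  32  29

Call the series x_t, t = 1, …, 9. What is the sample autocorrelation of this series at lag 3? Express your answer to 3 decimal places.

-0.201

Mean x̄ = (37 + 35 + 34 + 26 + 31 + 30 + 29 + 32 + 29)/9 = 31.4444
Numerator Σ_{t=1}^{6}(x_t−x̄)(x_{t+3}−x̄) = -18.9259
Denominator Σ(x_t−x̄)² = 94.2222
r_3 = -18.9259 / 94.2222 = -0.201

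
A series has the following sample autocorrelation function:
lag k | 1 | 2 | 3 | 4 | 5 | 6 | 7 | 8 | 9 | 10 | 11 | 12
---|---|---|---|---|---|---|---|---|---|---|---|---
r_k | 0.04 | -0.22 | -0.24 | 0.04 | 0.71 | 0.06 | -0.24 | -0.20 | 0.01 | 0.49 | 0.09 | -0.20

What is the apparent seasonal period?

5

The largest autocorrelation is r_5 = 0.71, with a weaker echo at lag 10 (0.49); the remaining lags stay at or below 0.09.
The dominant spike at lag 5 indicates a seasonal period of 5.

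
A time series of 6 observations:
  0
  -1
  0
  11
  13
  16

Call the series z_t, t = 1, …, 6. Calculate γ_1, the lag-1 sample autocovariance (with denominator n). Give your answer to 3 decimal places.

Mean z̄ = (0 − 1 + 0 + 11 + 13 + 16)/6 = 6.5000
Σ_{t=1}^{5}(z_t−z̄)(z_{t+1}−z̄) = 159.2500
γ_1 = 159.2500 / 6 = 26.542

26.542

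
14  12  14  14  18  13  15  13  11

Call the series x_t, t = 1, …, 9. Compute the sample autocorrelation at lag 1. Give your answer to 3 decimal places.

Mean x̄ = (14 + 12 + 14 + 14 + 18 + 13 + 15 + 13 + 11)/9 = 13.7778
Numerator Σ_{t=1}^{8}(x_t−x̄)(x_{t+1}−x̄) = -2.8272
Denominator Σ(x_t−x̄)² = 31.5556
r_1 = -2.8272 / 31.5556 = -0.090

-0.090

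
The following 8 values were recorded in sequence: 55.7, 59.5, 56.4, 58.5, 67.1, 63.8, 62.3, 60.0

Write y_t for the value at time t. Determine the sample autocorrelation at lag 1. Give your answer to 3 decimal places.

Mean ȳ = (55.7 + 59.5 + 56.4 + 58.5 + 67.1 + 63.8 + 62.3 + 60.0)/8 = 60.4125
Deviations from mean: -4.7125, -0.9125, -4.0125, -1.9125, 6.6875, 3.3875, 1.8875, -0.4125
Σ(y_t−ȳ)(y_{t+1}−ȳ) = (4.3002) + (3.6614) + (7.6739) + (-12.7898) + (22.6539) + (6.3939) + (-0.7786) = 31.1148
Denominator Σ(y_t−ȳ)² = 102.7288
r_1 = 31.1148 / 102.7288 = 0.303

0.303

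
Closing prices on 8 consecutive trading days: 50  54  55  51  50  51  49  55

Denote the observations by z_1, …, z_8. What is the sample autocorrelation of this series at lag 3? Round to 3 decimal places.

-0.206

Mean z̄ = (50 + 54 + 55 + 51 + 50 + 51 + 49 + 55)/8 = 51.8750
Deviations from mean: -1.8750, 2.1250, 3.1250, -0.8750, -1.8750, -0.8750, -2.8750, 3.1250
Σ(z_t−z̄)(z_{t+3}−z̄) = (1.6406) + (-3.9844) + (-2.7344) + (2.5156) + (-5.8594) = -8.4219
Denominator Σ(z_t−z̄)² = 40.8750
r_3 = -8.4219 / 40.8750 = -0.206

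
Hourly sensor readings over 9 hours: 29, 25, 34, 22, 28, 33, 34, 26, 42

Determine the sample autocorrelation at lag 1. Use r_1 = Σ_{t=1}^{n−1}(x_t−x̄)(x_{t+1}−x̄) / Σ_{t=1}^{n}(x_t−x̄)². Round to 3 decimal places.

-0.294

Mean x̄ = (29 + 25 + 34 + 22 + 28 + 33 + 34 + 26 + 42)/9 = 30.3333
Numerator Σ_{t=1}^{8}(x_t−x̄)(x_{t+1}−x̄) = -86.4444
Denominator Σ(x_t−x̄)² = 294.0000
r_1 = -86.4444 / 294.0000 = -0.294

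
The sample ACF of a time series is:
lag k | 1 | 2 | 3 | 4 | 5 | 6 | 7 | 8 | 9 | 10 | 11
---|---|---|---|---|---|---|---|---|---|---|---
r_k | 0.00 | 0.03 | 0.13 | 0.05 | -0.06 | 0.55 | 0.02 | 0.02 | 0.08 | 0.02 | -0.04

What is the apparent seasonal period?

The largest autocorrelation is r_6 = 0.55; the remaining lags stay at or below 0.13.
The dominant spike at lag 6 indicates a seasonal period of 6.

6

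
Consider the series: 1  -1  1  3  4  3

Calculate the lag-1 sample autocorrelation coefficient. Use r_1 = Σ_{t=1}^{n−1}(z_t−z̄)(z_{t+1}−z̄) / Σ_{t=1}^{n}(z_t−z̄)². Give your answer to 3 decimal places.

0.523

Mean z̄ = (1 − 1 + 1 + 3 + 4 + 3)/6 = 1.8333
Numerator Σ_{t=1}^{5}(z_t−z̄)(z_{t+1}−z̄) = 8.8056
Denominator Σ(z_t−z̄)² = 16.8333
r_1 = 8.8056 / 16.8333 = 0.523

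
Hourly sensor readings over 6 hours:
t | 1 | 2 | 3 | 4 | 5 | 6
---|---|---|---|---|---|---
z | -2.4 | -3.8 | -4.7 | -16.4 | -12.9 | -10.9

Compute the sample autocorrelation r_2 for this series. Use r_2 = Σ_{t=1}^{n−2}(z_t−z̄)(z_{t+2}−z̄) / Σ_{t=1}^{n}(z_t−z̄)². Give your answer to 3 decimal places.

Mean z̄ = (-2.4 − 3.8 − 4.7 − 16.4 − 12.9 − 10.9)/6 = -8.5167
Deviations from mean: 6.1167, 4.7167, 3.8167, -7.8833, -4.3833, -2.3833
Numerator Σ_{t=1}^{4}(z_t−z̄)(z_{t+2}−z̄) = -11.7789
Denominator Σ(z_t−z̄)² = 161.2683
r_2 = -11.7789 / 161.2683 = -0.073

-0.073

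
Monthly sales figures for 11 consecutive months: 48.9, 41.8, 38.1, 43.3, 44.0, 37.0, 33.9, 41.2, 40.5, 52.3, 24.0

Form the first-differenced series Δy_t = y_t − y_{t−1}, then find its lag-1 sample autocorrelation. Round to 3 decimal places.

-0.298

First differences Δy: -7.1, -3.7, 5.2, 0.7, -7.0, -3.1, 7.3, -0.7, 11.8, -28.3
Mean of differences = -2.4900
Numerator Σ(Δy_t−Δȳ)(Δy_{t+1}−Δȳ) = -322.5251
Denominator Σ(Δy_t−Δȳ)² = 1082.1490
r_1(Δy) = -322.5251 / 1082.1490 = -0.298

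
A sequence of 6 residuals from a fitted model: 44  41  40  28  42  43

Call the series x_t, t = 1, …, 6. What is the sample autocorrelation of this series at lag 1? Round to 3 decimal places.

-0.099

Mean x̄ = (44 + 41 + 40 + 28 + 42 + 43)/6 = 39.6667
Deviations from mean: 4.3333, 1.3333, 0.3333, -11.6667, 2.3333, 3.3333
Numerator Σ_{t=1}^{5}(x_t−x̄)(x_{t+1}−x̄) = -17.1111
Denominator Σ(x_t−x̄)² = 173.3333
r_1 = -17.1111 / 173.3333 = -0.099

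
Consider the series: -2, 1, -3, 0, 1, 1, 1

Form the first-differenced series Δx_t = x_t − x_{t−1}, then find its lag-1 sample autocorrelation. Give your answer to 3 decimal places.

-0.634

First differences Δx: 3, -4, 3, 1, 0, 0
Mean of differences = 0.5000
Numerator Σ(Δx_t−Δx̄)(Δx_{t+1}−Δx̄) = -21.2500
Denominator Σ(Δx_t−Δx̄)² = 33.5000
r_1(Δx) = -21.2500 / 33.5000 = -0.634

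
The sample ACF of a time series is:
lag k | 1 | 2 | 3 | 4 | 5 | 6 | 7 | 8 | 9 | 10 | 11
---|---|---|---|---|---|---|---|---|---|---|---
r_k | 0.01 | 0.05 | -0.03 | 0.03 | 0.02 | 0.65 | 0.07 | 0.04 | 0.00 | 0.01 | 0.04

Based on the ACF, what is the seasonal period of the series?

The largest autocorrelation is r_6 = 0.65; the remaining lags stay at or below 0.07.
The dominant spike at lag 6 indicates a seasonal period of 6.

6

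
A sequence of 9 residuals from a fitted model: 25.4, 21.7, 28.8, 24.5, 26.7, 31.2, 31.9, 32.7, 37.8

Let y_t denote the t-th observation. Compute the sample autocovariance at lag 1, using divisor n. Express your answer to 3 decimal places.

9.268

Mean ȳ = (25.4 + 21.7 + 28.8 + 24.5 + 26.7 + 31.2 + 31.9 + 32.7 + 37.8)/9 = 28.9667
Σ_{t=1}^{8}(y_t−ȳ)(y_{t+1}−ȳ) = 83.4156
γ_1 = 83.4156 / 9 = 9.268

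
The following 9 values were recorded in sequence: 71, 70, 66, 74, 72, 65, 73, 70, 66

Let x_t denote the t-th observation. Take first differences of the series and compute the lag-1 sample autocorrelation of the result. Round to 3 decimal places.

First differences Δx: -1, -4, 8, -2, -7, 8, -3, -4
Mean of differences = -0.6250
Numerator Σ(Δx_t−Δx̄)(Δx_{t+1}−Δx̄) = -98.3906
Denominator Σ(Δx_t−Δx̄)² = 219.8750
r_1(Δx) = -98.3906 / 219.8750 = -0.447

-0.447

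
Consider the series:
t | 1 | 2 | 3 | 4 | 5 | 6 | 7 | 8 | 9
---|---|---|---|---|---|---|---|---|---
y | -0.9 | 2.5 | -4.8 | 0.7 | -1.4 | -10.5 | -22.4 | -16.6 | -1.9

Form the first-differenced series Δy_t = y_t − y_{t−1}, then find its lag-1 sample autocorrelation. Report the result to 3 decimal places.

First differences Δy: 3.4, -7.3, 5.5, -2.1, -9.1, -11.9, 5.8, 14.7
Mean of differences = -0.1250
Numerator Σ(Δy_t−Δȳ)(Δy_{t+1}−Δȳ) = 64.7169
Denominator Σ(Δy_t−Δȳ)² = 573.5350
r_1(Δy) = 64.7169 / 573.5350 = 0.113

0.113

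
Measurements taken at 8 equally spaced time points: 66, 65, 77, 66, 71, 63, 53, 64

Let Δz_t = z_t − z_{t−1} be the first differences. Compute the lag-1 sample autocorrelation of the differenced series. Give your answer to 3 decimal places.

-0.474

First differences Δz: -1, 12, -11, 5, -8, -10, 11
Mean of differences = -0.2857
Numerator Σ(Δz_t−Δz̄)(Δz_{t+1}−Δz̄) = -272.5102
Denominator Σ(Δz_t−Δz̄)² = 575.4286
r_1(Δz) = -272.5102 / 575.4286 = -0.474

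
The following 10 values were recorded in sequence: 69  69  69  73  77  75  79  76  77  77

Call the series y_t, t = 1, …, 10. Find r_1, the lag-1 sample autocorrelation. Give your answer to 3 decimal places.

Mean ȳ = (69 + 69 + 69 + 73 + 77 + 75 + 79 + 76 + 77 + 77)/10 = 74.1000
Numerator Σ_{t=1}^{9}(y_t−ȳ)(y_{t+1}−ȳ) = 84.6900
Denominator Σ(y_t−ȳ)² = 132.9000
r_1 = 84.6900 / 132.9000 = 0.637

0.637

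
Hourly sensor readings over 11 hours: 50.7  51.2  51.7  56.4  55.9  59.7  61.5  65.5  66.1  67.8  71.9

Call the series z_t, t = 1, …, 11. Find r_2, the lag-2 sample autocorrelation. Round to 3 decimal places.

Mean z̄ = (50.7 + 51.2 + 51.7 + 56.4 + 55.9 + 59.7 + 61.5 + 65.5 + 66.1 + 67.8 + 71.9)/11 = 59.8545
Numerator Σ_{t=1}^{9}(z_t−z̄)(z_{t+2}−z̄) = 260.3122
Denominator Σ(z_t−z̄)² = 534.6073
r_2 = 260.3122 / 534.6073 = 0.487

0.487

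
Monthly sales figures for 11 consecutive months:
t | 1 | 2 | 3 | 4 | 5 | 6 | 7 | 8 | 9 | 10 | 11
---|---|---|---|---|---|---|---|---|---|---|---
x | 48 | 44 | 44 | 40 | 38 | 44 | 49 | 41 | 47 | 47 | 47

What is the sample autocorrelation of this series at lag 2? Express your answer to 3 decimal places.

-0.104

Mean x̄ = (48 + 44 + 44 + 40 + 38 + 44 + 49 + 41 + 47 + 47 + 47)/11 = 44.4545
Numerator Σ_{t=1}^{9}(x_t−x̄)(x_{t+2}−x̄) = -13.1405
Denominator Σ(x_t−x̄)² = 126.7273
r_2 = -13.1405 / 126.7273 = -0.104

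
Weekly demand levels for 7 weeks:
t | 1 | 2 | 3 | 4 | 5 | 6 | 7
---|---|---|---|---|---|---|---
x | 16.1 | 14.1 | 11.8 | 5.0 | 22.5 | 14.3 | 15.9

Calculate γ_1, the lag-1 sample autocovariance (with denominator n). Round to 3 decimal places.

Mean x̄ = (16.1 + 14.1 + 11.8 + 5.0 + 22.5 + 14.3 + 15.9)/7 = 14.2429
Deviations: 1.8571, -0.1429, -2.4429, -9.2429, 8.2571, 0.0571, 1.6571
Σ_{t=1}^{6}(x_t−x̄)(x_{t+1}−x̄) = -53.0904
γ_1 = -53.0904 / 7 = -7.584

-7.584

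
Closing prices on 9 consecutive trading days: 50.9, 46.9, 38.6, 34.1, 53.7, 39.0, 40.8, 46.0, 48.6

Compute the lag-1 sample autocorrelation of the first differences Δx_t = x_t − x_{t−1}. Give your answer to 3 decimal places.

-0.418

First differences Δx: -4.0, -8.3, -4.5, 19.6, -14.7, 1.8, 5.2, 2.6
Mean of differences = -0.2875
Numerator Σ(Δx_t−Δx̄)(Δx_{t+1}−Δx̄) = -309.6914
Denominator Σ(Δx_t−Δx̄)² = 741.7688
r_1(Δx) = -309.6914 / 741.7688 = -0.418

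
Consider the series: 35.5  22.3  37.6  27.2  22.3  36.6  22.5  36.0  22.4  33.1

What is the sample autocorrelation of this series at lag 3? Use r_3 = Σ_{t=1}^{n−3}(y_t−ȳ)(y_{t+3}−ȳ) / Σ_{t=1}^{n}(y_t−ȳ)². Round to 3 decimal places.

-0.025

Mean ȳ = (35.5 + 22.3 + 37.6 + 27.2 + 22.3 + 36.6 + 22.5 + 36.0 + 22.4 + 33.1)/10 = 29.5500
Numerator Σ_{t=1}^{7}(y_t−ȳ)(y_{t+3}−ȳ) = -10.2975
Denominator Σ(y_t−ȳ)² = 415.5850
r_3 = -10.2975 / 415.5850 = -0.025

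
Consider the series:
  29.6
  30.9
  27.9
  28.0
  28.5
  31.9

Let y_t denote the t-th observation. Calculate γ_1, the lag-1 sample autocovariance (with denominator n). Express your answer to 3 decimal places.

Mean ȳ = (29.6 + 30.9 + 27.9 + 28.0 + 28.5 + 31.9)/6 = 29.4667
Deviations: 0.1333, 1.4333, -1.5667, -1.4667, -0.9667, 2.4333
Σ_{t=1}^{5}(y_t−ȳ)(y_{t+1}−ȳ) = -0.6911
γ_1 = -0.6911 / 6 = -0.115

-0.115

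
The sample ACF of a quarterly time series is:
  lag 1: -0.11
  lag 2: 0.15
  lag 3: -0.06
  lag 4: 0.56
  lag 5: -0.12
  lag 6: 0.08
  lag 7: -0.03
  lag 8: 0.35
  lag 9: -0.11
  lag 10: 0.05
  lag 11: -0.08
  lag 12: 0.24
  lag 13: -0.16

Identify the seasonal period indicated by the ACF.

4

The largest autocorrelation is r_4 = 0.56, with weaker echoes at lags 8 (0.35) and 12 (0.24); the remaining lags stay at or below 0.15.
The dominant spike at lag 4 indicates a seasonal period of 4.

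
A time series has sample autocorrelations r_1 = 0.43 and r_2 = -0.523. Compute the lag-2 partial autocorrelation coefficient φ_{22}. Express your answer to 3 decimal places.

φ_{22} = (r_2 − r_1²) / (1 − r_1²)
r_1² = (0.43)² = 0.1849
Numerator = -0.523 − 0.1849 = -0.7079; denominator = 1 − 0.1849 = 0.8151
φ_{22} = -0.7079 / 0.8151 = -0.868

-0.868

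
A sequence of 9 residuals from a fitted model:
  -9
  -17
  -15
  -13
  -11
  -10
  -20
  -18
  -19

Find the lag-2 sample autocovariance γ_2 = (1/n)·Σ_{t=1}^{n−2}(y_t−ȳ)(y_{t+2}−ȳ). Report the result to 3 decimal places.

-1.247

Mean ȳ = (-9 − 17 − 15 − 13 − 11 − 10 − 20 − 18 − 19)/9 = -14.6667
Σ_{t=1}^{7}(y_t−ȳ)(y_{t+2}−ȳ) = -11.2222
γ_2 = -11.2222 / 9 = -1.247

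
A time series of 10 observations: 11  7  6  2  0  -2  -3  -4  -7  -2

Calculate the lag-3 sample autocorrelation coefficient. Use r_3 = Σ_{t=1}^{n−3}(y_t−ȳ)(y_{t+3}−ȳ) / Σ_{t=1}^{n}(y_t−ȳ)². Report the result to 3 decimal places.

Mean ȳ = (11 + 7 + 6 + 2 + 0 − 2 − 3 − 4 − 7 − 2)/10 = 0.8000
Numerator Σ_{t=1}^{7}(y_t−ȳ)(y_{t+3}−ȳ) = 24.4800
Denominator Σ(y_t−ȳ)² = 285.6000
r_3 = 24.4800 / 285.6000 = 0.086

0.086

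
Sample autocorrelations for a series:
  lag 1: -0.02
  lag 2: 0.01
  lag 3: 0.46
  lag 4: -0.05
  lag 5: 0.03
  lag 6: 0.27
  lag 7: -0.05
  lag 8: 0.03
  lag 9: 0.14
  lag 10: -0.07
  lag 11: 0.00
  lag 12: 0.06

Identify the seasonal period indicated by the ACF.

3

The largest autocorrelation is r_3 = 0.46, with a weaker echo at lag 6 (0.27); the remaining lags stay at or below 0.14.
The dominant spike at lag 3 indicates a seasonal period of 3.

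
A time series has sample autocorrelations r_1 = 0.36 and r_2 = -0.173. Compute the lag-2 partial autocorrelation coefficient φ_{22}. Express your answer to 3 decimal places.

φ_{22} = (r_2 − r_1²) / (1 − r_1²)
r_1² = (0.36)² = 0.1296
Numerator = -0.173 − 0.1296 = -0.3026; denominator = 1 − 0.1296 = 0.8704
φ_{22} = -0.3026 / 0.8704 = -0.348

-0.348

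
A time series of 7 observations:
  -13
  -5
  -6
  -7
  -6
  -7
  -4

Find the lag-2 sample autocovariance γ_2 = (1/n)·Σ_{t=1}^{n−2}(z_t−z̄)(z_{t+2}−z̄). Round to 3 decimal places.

-0.332

Mean z̄ = (-13 − 5 − 6 − 7 − 6 − 7 − 4)/7 = -6.8571
Σ_{t=1}^{5}(z_t−z̄)(z_{t+2}−z̄) = -2.3265
γ_2 = -2.3265 / 7 = -0.332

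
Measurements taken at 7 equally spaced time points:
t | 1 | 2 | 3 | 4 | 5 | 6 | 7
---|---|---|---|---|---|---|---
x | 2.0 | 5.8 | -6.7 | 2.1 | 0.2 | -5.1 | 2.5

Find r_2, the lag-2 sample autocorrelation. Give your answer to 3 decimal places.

Mean x̄ = (2.0 + 5.8 − 6.7 + 2.1 + 0.2 − 5.1 + 2.5)/7 = 0.1143
Deviations from mean: 1.8857, 5.6857, -6.8143, 1.9857, 0.0857, -5.2143, 2.3857
Σ(x_t−x̄)(x_{t+2}−x̄) = (-12.8498) + (11.2902) + (-0.5841) + (-10.3541) + (0.2045) = -12.2933
Denominator Σ(x_t−x̄)² = 119.1486
r_2 = -12.2933 / 119.1486 = -0.103

-0.103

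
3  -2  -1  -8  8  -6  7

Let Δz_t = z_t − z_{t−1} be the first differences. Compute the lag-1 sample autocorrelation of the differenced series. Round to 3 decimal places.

-0.761

First differences Δz: -5, 1, -7, 16, -14, 13
Mean of differences = 0.6667
Numerator Σ(Δz_t−Δz̄)(Δz_{t+1}−Δz̄) = -527.7778
Denominator Σ(Δz_t−Δz̄)² = 693.3333
r_1(Δz) = -527.7778 / 693.3333 = -0.761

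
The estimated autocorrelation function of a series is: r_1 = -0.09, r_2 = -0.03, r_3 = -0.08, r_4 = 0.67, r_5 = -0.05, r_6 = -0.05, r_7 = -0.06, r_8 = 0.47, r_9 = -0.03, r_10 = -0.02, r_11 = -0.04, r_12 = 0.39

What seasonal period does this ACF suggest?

The largest autocorrelation is r_4 = 0.67, with weaker echoes at lags 8 (0.47) and 12 (0.39); the remaining lags stay at or below -0.02.
The dominant spike at lag 4 indicates a seasonal period of 4.

4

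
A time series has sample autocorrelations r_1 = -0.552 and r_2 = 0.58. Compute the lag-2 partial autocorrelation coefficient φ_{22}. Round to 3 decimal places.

0.396

φ_{22} = (r_2 − r_1²) / (1 − r_1²)
r_1² = (-0.552)² = 0.304704
Numerator = 0.58 − 0.3047 = 0.2753; denominator = 1 − 0.3047 = 0.6953
φ_{22} = 0.2753 / 0.6953 = 0.396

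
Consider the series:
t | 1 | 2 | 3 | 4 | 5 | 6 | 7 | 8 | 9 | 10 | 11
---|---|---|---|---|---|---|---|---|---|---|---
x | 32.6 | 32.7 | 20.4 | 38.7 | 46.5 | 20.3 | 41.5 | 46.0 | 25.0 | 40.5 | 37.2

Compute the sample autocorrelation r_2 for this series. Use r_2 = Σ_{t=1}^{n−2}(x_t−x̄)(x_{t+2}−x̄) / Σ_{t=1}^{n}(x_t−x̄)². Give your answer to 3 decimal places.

Mean x̄ = (32.6 + 32.7 + 20.4 + 38.7 + 46.5 + 20.3 + 41.5 + 46.0 + 25.0 + 40.5 + 37.2)/11 = 34.6727
Numerator Σ_{t=1}^{9}(x_t−x̄)(x_{t+2}−x̄) = -311.5842
Denominator Σ(x_t−x̄)² = 883.4018
r_2 = -311.5842 / 883.4018 = -0.353

-0.353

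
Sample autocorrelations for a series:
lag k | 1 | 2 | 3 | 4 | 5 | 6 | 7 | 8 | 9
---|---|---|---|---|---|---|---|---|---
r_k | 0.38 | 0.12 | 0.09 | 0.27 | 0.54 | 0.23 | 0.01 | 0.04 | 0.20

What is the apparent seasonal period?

The largest autocorrelation is r_5 = 0.54; the remaining lags stay at or below 0.38. The elevated value at lag 1 (0.38), dropping to 0.12 at lag 2, reflects decaying short-term dependence rather than seasonality.
The dominant spike at lag 5 indicates a seasonal period of 5.

5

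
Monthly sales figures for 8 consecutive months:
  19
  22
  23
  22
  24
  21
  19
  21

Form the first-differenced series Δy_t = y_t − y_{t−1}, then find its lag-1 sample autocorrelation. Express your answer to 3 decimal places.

-0.103

First differences Δy: 3, 1, -1, 2, -3, -2, 2
Mean of differences = 0.2857
Numerator Σ(Δy_t−Δȳ)(Δy_{t+1}−Δȳ) = -3.2245
Denominator Σ(Δy_t−Δȳ)² = 31.4286
r_1(Δy) = -3.2245 / 31.4286 = -0.103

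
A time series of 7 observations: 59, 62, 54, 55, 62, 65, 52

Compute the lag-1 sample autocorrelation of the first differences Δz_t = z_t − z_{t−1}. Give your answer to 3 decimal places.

-0.140

First differences Δz: 3, -8, 1, 7, 3, -13
Mean of differences = -1.1667
Numerator Σ(Δz_t−Δz̄)(Δz_{t+1}−Δz̄) = -40.8611
Denominator Σ(Δz_t−Δz̄)² = 292.8333
r_1(Δz) = -40.8611 / 292.8333 = -0.140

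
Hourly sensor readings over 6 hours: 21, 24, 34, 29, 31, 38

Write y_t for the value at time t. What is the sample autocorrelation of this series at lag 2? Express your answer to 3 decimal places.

Mean ȳ = (21 + 24 + 34 + 29 + 31 + 38)/6 = 29.5000
Deviations from mean: -8.5000, -5.5000, 4.5000, -0.5000, 1.5000, 8.5000
Σ(y_t−ȳ)(y_{t+2}−ȳ) = (-38.2500) + (2.7500) + (6.7500) + (-4.2500) = -33.0000
Denominator Σ(y_t−ȳ)² = 197.5000
r_2 = -33.0000 / 197.5000 = -0.167

-0.167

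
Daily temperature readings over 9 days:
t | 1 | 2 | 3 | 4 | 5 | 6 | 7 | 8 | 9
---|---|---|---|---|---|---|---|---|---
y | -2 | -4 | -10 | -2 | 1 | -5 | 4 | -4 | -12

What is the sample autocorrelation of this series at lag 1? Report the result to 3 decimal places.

Mean ȳ = (-2 − 4 − 10 − 2 + 1 − 5 + 4 − 4 − 12)/9 = -3.7778
Numerator Σ_{t=1}^{8}(y_t−ȳ)(y_{t+1}−ȳ) = -16.8272
Denominator Σ(y_t−ȳ)² = 197.5556
r_1 = -16.8272 / 197.5556 = -0.085

-0.085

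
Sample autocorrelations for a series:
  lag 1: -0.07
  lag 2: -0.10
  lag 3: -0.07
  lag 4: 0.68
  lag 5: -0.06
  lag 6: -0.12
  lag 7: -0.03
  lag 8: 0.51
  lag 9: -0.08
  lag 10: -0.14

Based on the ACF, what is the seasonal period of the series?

4

The largest autocorrelation is r_4 = 0.68, with a weaker echo at lag 8 (0.51); the remaining lags stay at or below -0.03.
The dominant spike at lag 4 indicates a seasonal period of 4.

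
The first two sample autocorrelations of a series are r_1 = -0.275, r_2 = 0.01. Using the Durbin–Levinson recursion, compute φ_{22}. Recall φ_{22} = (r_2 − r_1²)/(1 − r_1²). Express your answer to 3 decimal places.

-0.071

φ_{22} = (r_2 − r_1²) / (1 − r_1²)
r_1² = (-0.275)² = 0.075625
Numerator = 0.01 − 0.0756 = -0.0656; denominator = 1 − 0.0756 = 0.9244
φ_{22} = -0.0656 / 0.9244 = -0.071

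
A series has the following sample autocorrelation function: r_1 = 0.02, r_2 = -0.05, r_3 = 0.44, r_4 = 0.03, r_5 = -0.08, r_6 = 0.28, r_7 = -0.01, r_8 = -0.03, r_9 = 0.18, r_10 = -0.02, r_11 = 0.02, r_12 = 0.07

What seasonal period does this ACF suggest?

The largest autocorrelation is r_3 = 0.44, with weaker echoes at lags 6 (0.28) and 9 (0.18); the remaining lags stay at or below 0.07.
The dominant spike at lag 3 indicates a seasonal period of 3.

3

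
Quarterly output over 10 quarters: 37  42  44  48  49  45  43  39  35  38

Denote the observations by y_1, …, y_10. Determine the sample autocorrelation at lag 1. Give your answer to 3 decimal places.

0.626

Mean ȳ = (37 + 42 + 44 + 48 + 49 + 45 + 43 + 39 + 35 + 38)/10 = 42.0000
Numerator Σ_{t=1}^{9}(y_t−ȳ)(y_{t+1}−ȳ) = 124.0000
Denominator Σ(y_t−ȳ)² = 198.0000
r_1 = 124.0000 / 198.0000 = 0.626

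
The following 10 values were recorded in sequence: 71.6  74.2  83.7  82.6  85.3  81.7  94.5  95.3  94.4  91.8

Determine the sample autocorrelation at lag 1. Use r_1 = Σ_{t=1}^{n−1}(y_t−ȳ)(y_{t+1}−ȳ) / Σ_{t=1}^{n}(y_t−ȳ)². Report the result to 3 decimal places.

Mean ȳ = (71.6 + 74.2 + 83.7 + 82.6 + 85.3 + 81.7 + 94.5 + 95.3 + 94.4 + 91.8)/10 = 85.5100
Numerator Σ_{t=1}^{9}(y_t−ȳ)(y_{t+1}−ȳ) = 381.1829
Denominator Σ(y_t−ȳ)² = 642.9690
r_1 = 381.1829 / 642.9690 = 0.593

0.593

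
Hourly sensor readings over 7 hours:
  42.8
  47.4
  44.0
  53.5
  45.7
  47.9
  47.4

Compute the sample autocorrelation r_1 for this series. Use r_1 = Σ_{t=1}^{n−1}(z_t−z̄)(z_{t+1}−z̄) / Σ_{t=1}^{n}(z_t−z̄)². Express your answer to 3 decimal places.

-0.439

Mean z̄ = (42.8 + 47.4 + 44.0 + 53.5 + 45.7 + 47.9 + 47.4)/7 = 46.9571
Deviations from mean: -4.1571, 0.4429, -2.9571, 6.5429, -1.2571, 0.9429, 0.4429
Numerator Σ_{t=1}^{6}(z_t−z̄)(z_{t+1}−z̄) = -31.4918
Denominator Σ(z_t−z̄)² = 71.6971
r_1 = -31.4918 / 71.6971 = -0.439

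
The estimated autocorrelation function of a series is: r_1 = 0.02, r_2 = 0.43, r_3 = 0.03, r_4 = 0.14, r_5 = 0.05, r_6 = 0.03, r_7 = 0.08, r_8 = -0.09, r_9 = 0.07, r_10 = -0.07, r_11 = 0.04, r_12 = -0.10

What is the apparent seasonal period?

2

The largest autocorrelation is r_2 = 0.43; the remaining lags stay at or below 0.14.
The dominant spike at lag 2 indicates a seasonal period of 2.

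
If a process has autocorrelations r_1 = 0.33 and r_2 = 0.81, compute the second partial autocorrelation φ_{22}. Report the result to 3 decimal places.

0.787

φ_{22} = (r_2 − r_1²) / (1 − r_1²)
r_1² = (0.33)² = 0.1089
Numerator = 0.81 − 0.1089 = 0.7011; denominator = 1 − 0.1089 = 0.8911
φ_{22} = 0.7011 / 0.8911 = 0.787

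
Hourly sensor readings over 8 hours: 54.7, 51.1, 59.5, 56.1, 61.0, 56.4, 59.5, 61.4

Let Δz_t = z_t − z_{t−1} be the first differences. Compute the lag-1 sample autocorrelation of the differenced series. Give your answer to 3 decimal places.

First differences Δz: -3.6, 8.4, -3.4, 4.9, -4.6, 3.1, 1.9
Mean of differences = 0.9571
Numerator Σ(Δz_t−Δz̄)(Δz_{t+1}−Δz̄) = -115.3261
Denominator Σ(Δz_t−Δz̄)² = 147.0571
r_1(Δz) = -115.3261 / 147.0571 = -0.784

-0.784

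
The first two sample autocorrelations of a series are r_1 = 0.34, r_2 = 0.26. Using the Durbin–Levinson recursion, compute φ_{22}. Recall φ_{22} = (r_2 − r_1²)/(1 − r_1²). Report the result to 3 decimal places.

0.163

φ_{22} = (r_2 − r_1²) / (1 − r_1²)
r_1² = (0.34)² = 0.1156
Numerator = 0.26 − 0.1156 = 0.1444; denominator = 1 − 0.1156 = 0.8844
φ_{22} = 0.1444 / 0.8844 = 0.163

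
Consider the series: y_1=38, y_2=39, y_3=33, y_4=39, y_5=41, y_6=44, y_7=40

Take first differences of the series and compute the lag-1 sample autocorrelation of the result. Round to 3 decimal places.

-0.373

First differences Δy: 1, -6, 6, 2, 3, -4
Mean of differences = 0.3333
Numerator Σ(Δy_t−Δȳ)(Δy_{t+1}−Δȳ) = -37.7778
Denominator Σ(Δy_t−Δȳ)² = 101.3333
r_1(Δy) = -37.7778 / 101.3333 = -0.373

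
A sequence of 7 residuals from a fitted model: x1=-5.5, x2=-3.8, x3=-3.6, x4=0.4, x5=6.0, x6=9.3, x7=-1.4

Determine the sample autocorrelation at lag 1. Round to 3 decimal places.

0.421

Mean x̄ = (-5.5 − 3.8 − 3.6 + 0.4 + 6.0 + 9.3 − 1.4)/7 = 0.2000
Σ(x_t−x̄)(x_{t+1}−x̄) = (22.8000) + (15.2000) + (-0.7600) + (1.1600) + (52.7800) + (-14.5600) = 76.6200
Denominator Σ(x_t−x̄)² = 181.9800
r_1 = 76.6200 / 181.9800 = 0.421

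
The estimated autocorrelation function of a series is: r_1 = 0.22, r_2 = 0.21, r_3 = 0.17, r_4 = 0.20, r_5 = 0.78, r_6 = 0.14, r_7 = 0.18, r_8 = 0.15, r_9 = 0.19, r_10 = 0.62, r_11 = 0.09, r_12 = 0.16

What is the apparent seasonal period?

The largest autocorrelation is r_5 = 0.78, with a weaker echo at lag 10 (0.62); the remaining lags stay at or below 0.22. The elevated value at lag 1 (0.22), dropping to 0.21 at lag 2, reflects decaying short-term dependence rather than seasonality.
The dominant spike at lag 5 indicates a seasonal period of 5.

5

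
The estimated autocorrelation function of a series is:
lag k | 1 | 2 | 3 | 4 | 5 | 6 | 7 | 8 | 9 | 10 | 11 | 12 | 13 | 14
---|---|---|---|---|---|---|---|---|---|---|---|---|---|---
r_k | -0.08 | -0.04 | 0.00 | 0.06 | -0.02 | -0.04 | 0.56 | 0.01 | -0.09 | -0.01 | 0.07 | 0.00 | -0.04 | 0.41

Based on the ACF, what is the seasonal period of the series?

7

The largest autocorrelation is r_7 = 0.56, with a weaker echo at lag 14 (0.41); the remaining lags stay at or below 0.07.
The dominant spike at lag 7 indicates a seasonal period of 7.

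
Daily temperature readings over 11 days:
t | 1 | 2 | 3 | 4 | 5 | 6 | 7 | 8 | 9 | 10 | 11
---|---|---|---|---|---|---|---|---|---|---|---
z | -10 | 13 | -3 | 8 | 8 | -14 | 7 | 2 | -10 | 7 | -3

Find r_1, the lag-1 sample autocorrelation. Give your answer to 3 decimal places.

Mean z̄ = (-10 + 13 − 3 + 8 + 8 − 14 + 7 + 2 − 10 + 7 − 3)/11 = 0.4545
Numerator Σ_{t=1}^{10}(z_t−z̄)(z_{t+1}−z̄) = -444.3884
Denominator Σ(z_t−z̄)² = 810.7273
r_1 = -444.3884 / 810.7273 = -0.548

-0.548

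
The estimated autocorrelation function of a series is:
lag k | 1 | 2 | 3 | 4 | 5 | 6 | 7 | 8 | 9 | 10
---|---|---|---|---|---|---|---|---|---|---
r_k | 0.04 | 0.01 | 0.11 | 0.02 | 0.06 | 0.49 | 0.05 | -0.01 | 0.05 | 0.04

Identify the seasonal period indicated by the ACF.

6

The largest autocorrelation is r_6 = 0.49; the remaining lags stay at or below 0.11.
The dominant spike at lag 6 indicates a seasonal period of 6.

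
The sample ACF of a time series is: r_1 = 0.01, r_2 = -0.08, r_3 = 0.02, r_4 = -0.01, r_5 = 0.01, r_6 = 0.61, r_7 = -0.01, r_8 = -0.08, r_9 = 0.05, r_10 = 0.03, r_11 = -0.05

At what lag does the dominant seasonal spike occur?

The largest autocorrelation is r_6 = 0.61; the remaining lags stay at or below 0.05.
The dominant spike at lag 6 indicates a seasonal period of 6.

6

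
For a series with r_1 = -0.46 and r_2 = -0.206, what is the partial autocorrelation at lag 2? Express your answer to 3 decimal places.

-0.530

φ_{22} = (r_2 − r_1²) / (1 − r_1²)
r_1² = (-0.46)² = 0.2116
Numerator = -0.206 − 0.2116 = -0.4176; denominator = 1 − 0.2116 = 0.7884
φ_{22} = -0.4176 / 0.7884 = -0.530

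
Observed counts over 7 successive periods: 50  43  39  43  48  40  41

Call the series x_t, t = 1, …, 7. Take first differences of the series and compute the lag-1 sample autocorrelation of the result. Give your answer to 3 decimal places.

First differences Δx: -7, -4, 4, 5, -8, 1
Mean of differences = -1.5000
Numerator Σ(Δx_t−Δx̄)(Δx_{t+1}−Δx̄) = -22.7500
Denominator Σ(Δx_t−Δx̄)² = 157.5000
r_1(Δx) = -22.7500 / 157.5000 = -0.144

-0.144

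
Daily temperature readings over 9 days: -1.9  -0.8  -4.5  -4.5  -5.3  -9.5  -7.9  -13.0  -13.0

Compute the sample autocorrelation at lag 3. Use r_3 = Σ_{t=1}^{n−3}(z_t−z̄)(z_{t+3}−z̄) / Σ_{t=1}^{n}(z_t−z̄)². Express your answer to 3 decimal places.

Mean z̄ = (-1.9 − 0.8 − 4.5 − 4.5 − 5.3 − 9.5 − 7.9 − 13.0 − 13.0)/9 = -6.7111
Σ(z_t−z̄)(z_{t+3}−z̄) = (10.6379) + (8.3412) + (-6.1665) + (-2.6288) + (-8.8743) + (17.5390) = 18.8485
Denominator Σ(z_t−z̄)² = 158.1489
r_3 = 18.8485 / 158.1489 = 0.119

0.119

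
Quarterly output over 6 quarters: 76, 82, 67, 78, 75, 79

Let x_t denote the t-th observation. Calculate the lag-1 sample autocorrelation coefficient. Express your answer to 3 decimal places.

-0.586

Mean x̄ = (76 + 82 + 67 + 78 + 75 + 79)/6 = 76.1667
Deviations from mean: -0.1667, 5.8333, -9.1667, 1.8333, -1.1667, 2.8333
Numerator Σ_{t=1}^{5}(x_t−x̄)(x_{t+1}−x̄) = -76.6944
Denominator Σ(x_t−x̄)² = 130.8333
r_1 = -76.6944 / 130.8333 = -0.586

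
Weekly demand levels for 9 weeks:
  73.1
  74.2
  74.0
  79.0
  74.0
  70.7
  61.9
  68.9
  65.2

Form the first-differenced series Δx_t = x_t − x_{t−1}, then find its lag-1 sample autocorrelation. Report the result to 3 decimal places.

First differences Δx: 1.1, -0.2, 5.0, -5.0, -3.3, -8.8, 7.0, -3.7
Mean of differences = -0.9875
Numerator Σ(Δx_t−Δx̄)(Δx_{t+1}−Δx̄) = -74.3889
Denominator Σ(Δx_t−Δx̄)² = 194.4688
r_1(Δx) = -74.3889 / 194.4688 = -0.383

-0.383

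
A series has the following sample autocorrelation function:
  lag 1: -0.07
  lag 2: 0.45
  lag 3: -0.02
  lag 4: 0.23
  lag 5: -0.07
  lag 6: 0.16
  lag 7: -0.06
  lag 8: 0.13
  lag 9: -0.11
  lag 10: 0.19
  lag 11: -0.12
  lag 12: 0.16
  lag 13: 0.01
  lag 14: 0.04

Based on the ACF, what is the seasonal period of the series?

2

The largest autocorrelation is r_2 = 0.45, with weaker echoes at lags 4 (0.23), 6 (0.16), 10 (0.19) and 12 (0.16); the remaining lags stay at or below 0.13.
The dominant spike at lag 2 indicates a seasonal period of 2.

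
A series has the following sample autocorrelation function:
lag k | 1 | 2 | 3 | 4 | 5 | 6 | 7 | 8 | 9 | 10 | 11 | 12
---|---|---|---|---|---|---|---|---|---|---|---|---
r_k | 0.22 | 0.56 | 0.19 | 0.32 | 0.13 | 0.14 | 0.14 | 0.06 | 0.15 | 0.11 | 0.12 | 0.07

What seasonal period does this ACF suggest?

2

The largest autocorrelation is r_2 = 0.56, with a weaker echo at lag 4 (0.32); the remaining lags stay at or below 0.22.
The dominant spike at lag 2 indicates a seasonal period of 2.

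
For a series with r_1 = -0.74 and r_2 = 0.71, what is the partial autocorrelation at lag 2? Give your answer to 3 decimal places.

0.359

φ_{22} = (r_2 − r_1²) / (1 − r_1²)
r_1² = (-0.74)² = 0.5476
Numerator = 0.71 − 0.5476 = 0.1624; denominator = 1 − 0.5476 = 0.4524
φ_{22} = 0.1624 / 0.4524 = 0.359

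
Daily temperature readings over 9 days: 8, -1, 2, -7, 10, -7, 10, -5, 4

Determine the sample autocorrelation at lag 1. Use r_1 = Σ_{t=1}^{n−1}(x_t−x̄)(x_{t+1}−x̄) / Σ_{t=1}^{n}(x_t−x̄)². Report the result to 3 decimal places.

Mean x̄ = (8 − 1 + 2 − 7 + 10 − 7 + 10 − 5 + 4)/9 = 1.5556
Numerator Σ_{t=1}^{8}(x_t−x̄)(x_{t+1}−x̄) = -309.5309
Denominator Σ(x_t−x̄)² = 386.2222
r_1 = -309.5309 / 386.2222 = -0.801

-0.801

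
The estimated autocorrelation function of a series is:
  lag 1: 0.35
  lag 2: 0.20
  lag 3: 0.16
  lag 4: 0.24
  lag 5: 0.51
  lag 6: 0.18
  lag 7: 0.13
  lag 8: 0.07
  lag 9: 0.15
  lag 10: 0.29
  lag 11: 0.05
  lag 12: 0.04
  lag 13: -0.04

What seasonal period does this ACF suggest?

The largest autocorrelation is r_5 = 0.51; the remaining lags stay at or below 0.35. The elevated value at lag 1 (0.35), dropping to 0.20 at lag 2, reflects decaying short-term dependence rather than seasonality.
The dominant spike at lag 5 indicates a seasonal period of 5.

5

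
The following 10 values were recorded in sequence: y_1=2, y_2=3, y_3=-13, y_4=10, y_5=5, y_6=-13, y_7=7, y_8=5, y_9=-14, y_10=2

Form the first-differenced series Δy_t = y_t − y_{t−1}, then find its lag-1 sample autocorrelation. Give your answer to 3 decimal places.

-0.499

First differences Δy: 1, -16, 23, -5, -18, 20, -2, -19, 16
Mean of differences = 0.0000
Numerator Σ(Δy_t−Δȳ)(Δy_{t+1}−Δȳ) = -1075.0000
Denominator Σ(Δy_t−Δȳ)² = 2156.0000
r_1(Δy) = -1075.0000 / 2156.0000 = -0.499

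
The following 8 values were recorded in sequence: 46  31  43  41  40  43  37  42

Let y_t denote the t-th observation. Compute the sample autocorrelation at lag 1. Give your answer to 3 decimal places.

-0.617

Mean ȳ = (46 + 31 + 43 + 41 + 40 + 43 + 37 + 42)/8 = 40.3750
Deviations from mean: 5.6250, -9.3750, 2.6250, 0.6250, -0.3750, 2.6250, -3.3750, 1.6250
Numerator Σ_{t=1}^{7}(y_t−ȳ)(y_{t+1}−ȳ) = -91.2656
Denominator Σ(y_t−ȳ)² = 147.8750
r_1 = -91.2656 / 147.8750 = -0.617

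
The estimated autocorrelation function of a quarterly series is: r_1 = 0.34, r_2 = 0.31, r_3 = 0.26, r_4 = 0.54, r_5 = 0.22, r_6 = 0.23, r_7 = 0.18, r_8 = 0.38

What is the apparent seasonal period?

The largest autocorrelation is r_4 = 0.54, with a weaker echo at lag 8 (0.38); the remaining lags stay at or below 0.34. The elevated value at lag 1 (0.34), dropping to 0.31 at lag 2, reflects decaying short-term dependence rather than seasonality.
The dominant spike at lag 4 indicates a seasonal period of 4.

4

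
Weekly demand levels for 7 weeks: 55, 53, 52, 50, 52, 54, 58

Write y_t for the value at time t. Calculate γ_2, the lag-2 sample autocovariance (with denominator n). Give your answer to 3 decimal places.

Mean ȳ = (55 + 53 + 52 + 50 + 52 + 54 + 58)/7 = 53.4286
Deviations: 1.5714, -0.4286, -1.4286, -3.4286, -1.4286, 0.5714, 4.5714
Σ_{t=1}^{5}(y_t−ȳ)(y_{t+2}−ȳ) = -7.2245
γ_2 = -7.2245 / 7 = -1.032

-1.032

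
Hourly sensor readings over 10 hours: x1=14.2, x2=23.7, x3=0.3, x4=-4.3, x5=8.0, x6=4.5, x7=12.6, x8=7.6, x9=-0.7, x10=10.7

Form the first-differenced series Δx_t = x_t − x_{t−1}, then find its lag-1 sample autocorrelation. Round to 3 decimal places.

-0.311

First differences Δx: 9.5, -23.4, -4.6, 12.3, -3.5, 8.1, -5.0, -8.3, 11.4
Mean of differences = -0.3889
Numerator Σ(Δx_t−Δx̄)(Δx_{t+1}−Δx̄) = -345.9001
Denominator Σ(Δx_t−Δx̄)² = 1110.6089
r_1(Δx) = -345.9001 / 1110.6089 = -0.311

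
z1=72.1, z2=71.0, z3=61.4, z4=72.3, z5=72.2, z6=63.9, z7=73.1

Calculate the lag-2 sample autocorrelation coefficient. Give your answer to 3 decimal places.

Mean z̄ = (72.1 + 71.0 + 61.4 + 72.3 + 72.2 + 63.9 + 73.1)/7 = 69.4286
Deviations from mean: 2.6714, 1.5714, -8.0286, 2.8714, 2.7714, -5.5286, 3.6714
Σ(z_t−z̄)(z_{t+2}−z̄) = (-21.4478) + (4.5122) + (-22.2506) + (-15.8749) + (10.1751) = -44.8859
Denominator Σ(z_t−z̄)² = 134.0343
r_2 = -44.8859 / 134.0343 = -0.335

-0.335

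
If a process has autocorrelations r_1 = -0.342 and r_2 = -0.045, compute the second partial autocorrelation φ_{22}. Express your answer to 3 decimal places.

-0.183

φ_{22} = (r_2 − r_1²) / (1 − r_1²)
r_1² = (-0.342)² = 0.116964
Numerator = -0.045 − 0.1170 = -0.1620; denominator = 1 − 0.1170 = 0.8830
φ_{22} = -0.1620 / 0.8830 = -0.183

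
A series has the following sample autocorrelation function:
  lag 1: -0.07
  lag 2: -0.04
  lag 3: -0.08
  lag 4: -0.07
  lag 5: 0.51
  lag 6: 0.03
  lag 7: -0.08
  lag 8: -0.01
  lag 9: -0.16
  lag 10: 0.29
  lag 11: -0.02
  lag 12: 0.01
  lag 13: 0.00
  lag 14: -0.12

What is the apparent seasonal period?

5

The largest autocorrelation is r_5 = 0.51, with a weaker echo at lag 10 (0.29); the remaining lags stay at or below 0.03.
The dominant spike at lag 5 indicates a seasonal period of 5.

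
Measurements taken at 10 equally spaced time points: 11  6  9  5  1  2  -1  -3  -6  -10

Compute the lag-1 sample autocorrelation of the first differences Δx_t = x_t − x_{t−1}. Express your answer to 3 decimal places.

First differences Δx: -5, 3, -4, -4, 1, -3, -2, -3, -4
Mean of differences = -2.3333
Numerator Σ(Δx_t−Δx̄)(Δx_{t+1}−Δx̄) = -27.4444
Denominator Σ(Δx_t−Δx̄)² = 56.0000
r_1(Δx) = -27.4444 / 56.0000 = -0.490

-0.490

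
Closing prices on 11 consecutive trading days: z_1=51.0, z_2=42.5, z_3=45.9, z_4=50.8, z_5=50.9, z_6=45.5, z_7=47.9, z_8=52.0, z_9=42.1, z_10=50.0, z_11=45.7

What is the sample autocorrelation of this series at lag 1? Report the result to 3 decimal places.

Mean z̄ = (51.0 + 42.5 + 45.9 + 50.8 + 50.9 + 45.5 + 47.9 + 52.0 + 42.1 + 50.0 + 45.7)/11 = 47.6636
Numerator Σ_{t=1}^{10}(z_t−z̄)(z_{t+1}−z̄) = -51.7031
Denominator Σ(z_t−z̄)² = 125.0255
r_1 = -51.7031 / 125.0255 = -0.414

-0.414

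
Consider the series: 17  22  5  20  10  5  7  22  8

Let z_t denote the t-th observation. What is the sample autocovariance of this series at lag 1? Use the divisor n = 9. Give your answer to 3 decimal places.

-15.557

Mean z̄ = (17 + 22 + 5 + 20 + 10 + 5 + 7 + 22 + 8)/9 = 12.8889
Σ_{t=1}^{8}(z_t−z̄)(z_{t+1}−z̄) = -140.0123
γ_1 = -140.0123 / 9 = -15.557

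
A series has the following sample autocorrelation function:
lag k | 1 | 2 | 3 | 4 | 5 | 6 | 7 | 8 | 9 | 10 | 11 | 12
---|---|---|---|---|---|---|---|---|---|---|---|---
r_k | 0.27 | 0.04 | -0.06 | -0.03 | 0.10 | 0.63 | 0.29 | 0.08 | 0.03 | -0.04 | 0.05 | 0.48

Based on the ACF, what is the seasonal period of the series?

6

The largest autocorrelation is r_6 = 0.63, with a weaker echo at lag 12 (0.48); the remaining lags stay at or below 0.29. The elevated value at lag 1 (0.27), dropping to 0.04 at lag 2, reflects decaying short-term dependence rather than seasonality.
The dominant spike at lag 6 indicates a seasonal period of 6.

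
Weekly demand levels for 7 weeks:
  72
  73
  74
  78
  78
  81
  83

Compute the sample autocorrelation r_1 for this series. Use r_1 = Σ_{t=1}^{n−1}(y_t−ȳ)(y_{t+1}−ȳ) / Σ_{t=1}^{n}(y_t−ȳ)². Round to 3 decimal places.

Mean ȳ = (72 + 73 + 74 + 78 + 78 + 81 + 83)/7 = 77.0000
Deviations from mean: -5.0000, -4.0000, -3.0000, 1.0000, 1.0000, 4.0000, 6.0000
Numerator Σ_{t=1}^{6}(y_t−ȳ)(y_{t+1}−ȳ) = 58.0000
Denominator Σ(y_t−ȳ)² = 104.0000
r_1 = 58.0000 / 104.0000 = 0.558

0.558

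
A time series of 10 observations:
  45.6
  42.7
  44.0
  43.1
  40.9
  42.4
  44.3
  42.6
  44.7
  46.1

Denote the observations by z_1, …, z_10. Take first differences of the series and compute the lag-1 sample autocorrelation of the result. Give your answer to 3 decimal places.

First differences Δz: -2.9, 1.3, -0.9, -2.2, 1.5, 1.9, -1.7, 2.1, 1.4
Mean of differences = 0.0556
Numerator Σ(Δz_t−Δz̄)(Δz_{t+1}−Δz̄) = -7.3842
Denominator Σ(Δz_t−Δz̄)² = 30.8422
r_1(Δz) = -7.3842 / 30.8422 = -0.239

-0.239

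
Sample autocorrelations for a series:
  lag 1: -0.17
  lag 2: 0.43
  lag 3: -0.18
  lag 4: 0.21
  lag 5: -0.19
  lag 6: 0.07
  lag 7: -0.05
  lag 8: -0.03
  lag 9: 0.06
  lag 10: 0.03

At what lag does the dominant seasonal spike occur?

The largest autocorrelation is r_2 = 0.43, with a weaker echo at lag 4 (0.21); the remaining lags stay at or below 0.07.
The dominant spike at lag 2 indicates a seasonal period of 2.

2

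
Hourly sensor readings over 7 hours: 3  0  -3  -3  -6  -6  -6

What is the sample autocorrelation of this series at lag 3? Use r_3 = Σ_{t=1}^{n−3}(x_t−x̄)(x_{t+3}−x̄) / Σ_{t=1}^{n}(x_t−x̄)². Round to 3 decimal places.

Mean x̄ = (3 + 0 − 3 − 3 − 6 − 6 − 6)/7 = -3.0000
Deviations from mean: 6.0000, 3.0000, 0.0000, 0.0000, -3.0000, -3.0000, -3.0000
Σ(x_t−x̄)(x_{t+3}−x̄) = (0.0000) + (-9.0000) + (0.0000) + (0.0000) = -9.0000
Denominator Σ(x_t−x̄)² = 72.0000
r_3 = -9.0000 / 72.0000 = -0.125

-0.125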